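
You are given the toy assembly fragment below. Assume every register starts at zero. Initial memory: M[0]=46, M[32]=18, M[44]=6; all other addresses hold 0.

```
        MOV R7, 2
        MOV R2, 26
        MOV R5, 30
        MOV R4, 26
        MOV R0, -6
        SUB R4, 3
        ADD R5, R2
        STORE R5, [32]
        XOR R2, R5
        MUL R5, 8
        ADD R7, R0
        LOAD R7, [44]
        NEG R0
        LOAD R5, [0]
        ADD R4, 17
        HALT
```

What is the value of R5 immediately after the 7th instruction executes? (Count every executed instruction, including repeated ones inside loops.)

MOV R7, 2 → R7=2
MOV R2, 26 → R2=26
MOV R5, 30 → R5=30
MOV R4, 26 → R4=26
MOV R0, -6 → R0=-6
SUB R4, 3 → R4=26-3=23
ADD R5, R2 → R5=30+26=56
After step 7: R5 = 56.

56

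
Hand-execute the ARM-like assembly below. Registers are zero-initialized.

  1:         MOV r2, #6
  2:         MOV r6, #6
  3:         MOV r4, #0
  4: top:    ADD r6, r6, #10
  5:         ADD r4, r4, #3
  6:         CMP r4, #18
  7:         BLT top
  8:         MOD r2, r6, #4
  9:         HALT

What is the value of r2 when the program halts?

2

r2=6
r6=6
r4=0
r6=6+10=16
r4=0+3=3
CMP r4, #18  (cmp 3,18)
BLT top: taken
r6=16+10=26
r4=3+3=6
CMP r4, #18  (cmp 6,18)
BLT top: taken
r6=26+10=36
r4=6+3=9
CMP r4, #18  (cmp 9,18)
BLT top: taken
r6=36+10=46
r4=9+3=12
CMP r4, #18  (cmp 12,18)
BLT top: taken
r6=46+10=56
r4=12+3=15
CMP r4, #18  (cmp 15,18)
BLT top: taken
r6=56+10=66
r4=15+3=18
CMP r4, #18  (cmp 18,18)
BLT top: not taken
r2=66%4=2
halt.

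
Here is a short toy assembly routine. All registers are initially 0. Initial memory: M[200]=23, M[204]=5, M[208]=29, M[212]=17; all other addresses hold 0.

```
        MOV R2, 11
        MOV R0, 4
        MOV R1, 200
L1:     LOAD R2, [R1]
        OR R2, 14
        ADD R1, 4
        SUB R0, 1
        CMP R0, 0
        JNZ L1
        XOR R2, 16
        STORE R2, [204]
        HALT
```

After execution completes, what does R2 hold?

15

MOV R2, 11 → R2=11
MOV R0, 4 → R0=4
MOV R1, 200 → R1=200
LOAD R2, [R1] → R2=M[200]=23
OR R2, 14 → R2=23|14=31
ADD R1, 4 → R1=200+4=204
SUB R0, 1 → R0=4-1=3
CMP R0, 0  (cmp 3,0)
JNZ L1: taken
LOAD R2, [R1] → R2=M[204]=5
OR R2, 14 → R2=5|14=15
ADD R1, 4 → R1=204+4=208
SUB R0, 1 → R0=3-1=2
CMP R0, 0  (cmp 2,0)
JNZ L1: taken
LOAD R2, [R1] → R2=M[208]=29
OR R2, 14 → R2=29|14=31
ADD R1, 4 → R1=208+4=212
SUB R0, 1 → R0=2-1=1
CMP R0, 0  (cmp 1,0)
JNZ L1: taken
LOAD R2, [R1] → R2=M[212]=17
OR R2, 14 → R2=17|14=31
ADD R1, 4 → R1=212+4=216
SUB R0, 1 → R0=1-1=0
CMP R0, 0  (cmp 0,0)
JNZ L1: not taken
XOR R2, 16 → R2=31^16=15
STORE R2, [204] → M[204]=15
halt.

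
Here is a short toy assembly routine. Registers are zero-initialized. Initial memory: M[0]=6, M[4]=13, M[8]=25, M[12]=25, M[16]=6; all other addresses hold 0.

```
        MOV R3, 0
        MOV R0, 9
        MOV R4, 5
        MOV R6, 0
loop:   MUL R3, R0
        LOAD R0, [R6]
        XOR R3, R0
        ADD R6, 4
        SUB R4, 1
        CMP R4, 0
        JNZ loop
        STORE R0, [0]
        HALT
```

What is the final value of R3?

327723

R3=0
R0=9
R4=5
R6=0
R3=0*9=0
R0=M[0]=6
R3=0^6=6
R6=0+4=4
R4=5-1=4
CMP R4, 0  (cmp 4,0)
JNZ loop: taken
R3=6*6=36
R0=M[4]=13
R3=36^13=41
R6=4+4=8
R4=4-1=3
CMP R4, 0  (cmp 3,0)
JNZ loop: taken
R3=41*13=533
R0=M[8]=25
R3=533^25=524
R6=8+4=12
R4=3-1=2
CMP R4, 0  (cmp 2,0)
JNZ loop: taken
R3=524*25=13100
R0=M[12]=25
R3=13100^25=13109
R6=12+4=16
R4=2-1=1
CMP R4, 0  (cmp 1,0)
JNZ loop: taken
R3=13109*25=327725
R0=M[16]=6
R3=327725^6=327723
R6=16+4=20
R4=1-1=0
CMP R4, 0  (cmp 0,0)
JNZ loop: not taken
STORE R0, [0] → M[0]=6
halt.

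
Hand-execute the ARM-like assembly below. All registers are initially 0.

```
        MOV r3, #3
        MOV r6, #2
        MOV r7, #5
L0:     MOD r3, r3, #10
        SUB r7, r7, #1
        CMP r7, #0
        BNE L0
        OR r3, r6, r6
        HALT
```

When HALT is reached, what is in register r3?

after MOV r3, #3: r3=3
after MOV r6, #2: r6=2
after MOV r7, #5: r7=5
after MOD r3, r3, #10: r3=3%10=3
after SUB r7, r7, #1: r7=5-1=4
CMP r7, #0  (cmp 4,0)
BNE L0: taken
after MOD r3, r3, #10: r3=3%10=3
after SUB r7, r7, #1: r7=4-1=3
CMP r7, #0  (cmp 3,0)
BNE L0: taken
after MOD r3, r3, #10: r3=3%10=3
after SUB r7, r7, #1: r7=3-1=2
CMP r7, #0  (cmp 2,0)
BNE L0: taken
after MOD r3, r3, #10: r3=3%10=3
after SUB r7, r7, #1: r7=2-1=1
CMP r7, #0  (cmp 1,0)
BNE L0: taken
after MOD r3, r3, #10: r3=3%10=3
after SUB r7, r7, #1: r7=1-1=0
CMP r7, #0  (cmp 0,0)
BNE L0: not taken
after OR r3, r6, r6: r3=2|2=2
halt.

2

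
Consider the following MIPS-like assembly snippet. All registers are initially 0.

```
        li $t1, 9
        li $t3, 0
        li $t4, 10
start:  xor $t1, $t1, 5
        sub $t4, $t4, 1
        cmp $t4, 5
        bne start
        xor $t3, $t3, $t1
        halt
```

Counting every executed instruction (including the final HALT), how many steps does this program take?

after li $t1, 9: $t1=9
after li $t3, 0: $t3=0
after li $t4, 10: $t4=10
after xor $t1, $t1, 5: $t1=9^5=12
after sub $t4, $t4, 1: $t4=10-1=9
cmp $t4, 5  (cmp 9,5)
bne start: taken
after xor $t1, $t1, 5: $t1=12^5=9
after sub $t4, $t4, 1: $t4=9-1=8
cmp $t4, 5  (cmp 8,5)
bne start: taken
after xor $t1, $t1, 5: $t1=9^5=12
after sub $t4, $t4, 1: $t4=8-1=7
cmp $t4, 5  (cmp 7,5)
bne start: taken
after xor $t1, $t1, 5: $t1=12^5=9
after sub $t4, $t4, 1: $t4=7-1=6
cmp $t4, 5  (cmp 6,5)
bne start: taken
after xor $t1, $t1, 5: $t1=9^5=12
after sub $t4, $t4, 1: $t4=6-1=5
cmp $t4, 5  (cmp 5,5)
bne start: not taken
after xor $t3, $t3, $t1: $t3=0^12=12
halt.
Total executed instructions: 25.

25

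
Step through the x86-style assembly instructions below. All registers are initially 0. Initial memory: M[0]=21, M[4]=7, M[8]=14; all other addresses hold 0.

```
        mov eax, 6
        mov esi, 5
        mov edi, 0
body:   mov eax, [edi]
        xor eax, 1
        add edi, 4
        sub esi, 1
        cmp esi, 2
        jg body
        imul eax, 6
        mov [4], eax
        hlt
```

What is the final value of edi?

eax=6
esi=5
edi=0
eax=M[0]=21
eax=21^1=20
edi=0+4=4
esi=5-1=4
cmp esi, 2  (cmp 4,2)
jg body: taken
eax=M[4]=7
eax=7^1=6
edi=4+4=8
esi=4-1=3
cmp esi, 2  (cmp 3,2)
jg body: taken
eax=M[8]=14
eax=14^1=15
edi=8+4=12
esi=3-1=2
cmp esi, 2  (cmp 2,2)
jg body: not taken
eax=15*6=90
mov [4], eax → M[4]=90
halt.

12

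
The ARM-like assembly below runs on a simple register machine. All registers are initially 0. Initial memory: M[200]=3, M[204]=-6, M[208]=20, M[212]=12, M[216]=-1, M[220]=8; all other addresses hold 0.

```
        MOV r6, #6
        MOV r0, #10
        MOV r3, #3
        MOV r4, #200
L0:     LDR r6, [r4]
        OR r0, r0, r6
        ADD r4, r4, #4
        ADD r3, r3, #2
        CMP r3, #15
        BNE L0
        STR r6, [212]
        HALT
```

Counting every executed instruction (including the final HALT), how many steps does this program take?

after MOV r6, #6: r6=6
after MOV r0, #10: r0=10
after MOV r3, #3: r3=3
after MOV r4, #200: r4=200
after LDR r6, [r4]: r6=M[200]=3
after OR r0, r0, r6: r0=10|3=11
after ADD r4, r4, #4: r4=200+4=204
after ADD r3, r3, #2: r3=3+2=5
CMP r3, #15  (cmp 5,15)
BNE L0: taken
after LDR r6, [r4]: r6=M[204]=-6
after OR r0, r0, r6: r0=11|(-6)=-5
after ADD r4, r4, #4: r4=204+4=208
after ADD r3, r3, #2: r3=5+2=7
CMP r3, #15  (cmp 7,15)
BNE L0: taken
after LDR r6, [r4]: r6=M[208]=20
after OR r0, r0, r6: r0=(-5)|20=-1
after ADD r4, r4, #4: r4=208+4=212
after ADD r3, r3, #2: r3=7+2=9
CMP r3, #15  (cmp 9,15)
BNE L0: taken
after LDR r6, [r4]: r6=M[212]=12
after OR r0, r0, r6: r0=(-1)|12=-1
after ADD r4, r4, #4: r4=212+4=216
after ADD r3, r3, #2: r3=9+2=11
CMP r3, #15  (cmp 11,15)
BNE L0: taken
after LDR r6, [r4]: r6=M[216]=-1
after OR r0, r0, r6: r0=(-1)|(-1)=-1
after ADD r4, r4, #4: r4=216+4=220
after ADD r3, r3, #2: r3=11+2=13
CMP r3, #15  (cmp 13,15)
BNE L0: taken
after LDR r6, [r4]: r6=M[220]=8
after OR r0, r0, r6: r0=(-1)|8=-1
after ADD r4, r4, #4: r4=220+4=224
after ADD r3, r3, #2: r3=13+2=15
CMP r3, #15  (cmp 15,15)
BNE L0: not taken
STR r6, [212] → M[212]=8
halt.
Total executed instructions: 42.

42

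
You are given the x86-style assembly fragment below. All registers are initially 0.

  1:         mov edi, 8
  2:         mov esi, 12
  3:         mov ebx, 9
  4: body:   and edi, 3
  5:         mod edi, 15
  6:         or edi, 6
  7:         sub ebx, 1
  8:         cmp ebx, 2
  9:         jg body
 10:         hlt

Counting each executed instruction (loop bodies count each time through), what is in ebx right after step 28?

after mov edi, 8: edi=8
after mov esi, 12: esi=12
after mov ebx, 9: ebx=9
after and edi, 3: edi=8&3=0
after mod edi, 15: edi=0%15=0
after or edi, 6: edi=0|6=6
after sub ebx, 1: ebx=9-1=8
cmp ebx, 2  (cmp 8,2)
jg body: taken
after and edi, 3: edi=6&3=2
after mod edi, 15: edi=2%15=2
after or edi, 6: edi=2|6=6
after sub ebx, 1: ebx=8-1=7
cmp ebx, 2  (cmp 7,2)
jg body: taken
after and edi, 3: edi=6&3=2
after mod edi, 15: edi=2%15=2
after or edi, 6: edi=2|6=6
after sub ebx, 1: ebx=7-1=6
cmp ebx, 2  (cmp 6,2)
jg body: taken
after and edi, 3: edi=6&3=2
after mod edi, 15: edi=2%15=2
after or edi, 6: edi=2|6=6
after sub ebx, 1: ebx=6-1=5
cmp ebx, 2  (cmp 5,2)
jg body: taken
after and edi, 3: edi=6&3=2
After step 28: ebx = 5.

5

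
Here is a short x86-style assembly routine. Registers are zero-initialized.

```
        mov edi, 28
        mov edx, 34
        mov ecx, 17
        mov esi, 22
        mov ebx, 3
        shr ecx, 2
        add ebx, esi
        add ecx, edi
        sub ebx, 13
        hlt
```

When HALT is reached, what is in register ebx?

12

edi=28
edx=34
ecx=17
esi=22
ebx=3
ecx=17>>2=4
ebx=3+22=25
ecx=4+28=32
ebx=25-13=12
halt.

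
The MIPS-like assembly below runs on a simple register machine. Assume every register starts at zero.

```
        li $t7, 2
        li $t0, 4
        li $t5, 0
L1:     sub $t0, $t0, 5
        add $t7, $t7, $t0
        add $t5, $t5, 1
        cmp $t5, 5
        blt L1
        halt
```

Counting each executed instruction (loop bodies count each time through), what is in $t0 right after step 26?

$t7=2
$t0=4
$t5=0
$t0=4-5=-1
$t7=2+(-1)=1
$t5=0+1=1
cmp $t5, 5  (cmp 1,5)
blt L1: taken
$t0=(-1)-5=-6
$t7=1+(-6)=-5
$t5=1+1=2
cmp $t5, 5  (cmp 2,5)
blt L1: taken
$t0=(-6)-5=-11
$t7=(-5)+(-11)=-16
$t5=2+1=3
cmp $t5, 5  (cmp 3,5)
blt L1: taken
$t0=(-11)-5=-16
$t7=(-16)+(-16)=-32
$t5=3+1=4
cmp $t5, 5  (cmp 4,5)
blt L1: taken
$t0=(-16)-5=-21
$t7=(-32)+(-21)=-53
$t5=4+1=5
After step 26: $t0 = -21.

-21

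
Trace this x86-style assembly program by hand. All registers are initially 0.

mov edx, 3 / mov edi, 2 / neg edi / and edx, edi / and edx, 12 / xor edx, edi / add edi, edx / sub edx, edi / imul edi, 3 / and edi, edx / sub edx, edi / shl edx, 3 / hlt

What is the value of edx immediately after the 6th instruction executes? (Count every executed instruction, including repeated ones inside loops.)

-2

after mov edx, 3: edx=3
after mov edi, 2: edi=2
after neg edi: edi=-(2)=-2
after and edx, edi: edx=3&(-2)=2
after and edx, 12: edx=2&12=0
after xor edx, edi: edx=0^(-2)=-2
After step 6: edx = -2.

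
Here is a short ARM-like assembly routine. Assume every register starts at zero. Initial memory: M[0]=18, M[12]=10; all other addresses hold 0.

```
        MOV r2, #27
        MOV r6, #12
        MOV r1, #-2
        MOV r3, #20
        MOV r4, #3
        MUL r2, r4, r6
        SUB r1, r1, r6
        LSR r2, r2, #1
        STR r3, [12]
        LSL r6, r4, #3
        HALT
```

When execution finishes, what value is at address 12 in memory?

20

r2=27
r6=12
r1=-2
r3=20
r4=3
r2=3*12=36
r1=(-2)-12=-14
r2=36>>1=18
STR r3, [12] → M[12]=20
r6=3<<3=24
halt.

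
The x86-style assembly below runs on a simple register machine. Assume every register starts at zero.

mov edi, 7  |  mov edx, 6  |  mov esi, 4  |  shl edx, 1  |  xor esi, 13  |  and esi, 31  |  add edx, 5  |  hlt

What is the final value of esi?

9

after mov edi, 7: edi=7
after mov edx, 6: edx=6
after mov esi, 4: esi=4
after shl edx, 1: edx=6<<1=12
after xor esi, 13: esi=4^13=9
after and esi, 31: esi=9&31=9
after add edx, 5: edx=12+5=17
halt.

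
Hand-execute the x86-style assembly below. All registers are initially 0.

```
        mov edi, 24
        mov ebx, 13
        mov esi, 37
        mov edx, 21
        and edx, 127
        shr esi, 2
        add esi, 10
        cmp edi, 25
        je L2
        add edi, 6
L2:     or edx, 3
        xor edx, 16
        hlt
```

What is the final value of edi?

30

after mov edi, 24: edi=24
after mov ebx, 13: ebx=13
after mov esi, 37: esi=37
after mov edx, 21: edx=21
after and edx, 127: edx=21&127=21
after shr esi, 2: esi=37>>2=9
after add esi, 10: esi=9+10=19
cmp edi, 25  (cmp 24,25)
je L2: not taken
after add edi, 6: edi=24+6=30
after or edx, 3: edx=21|3=23
after xor edx, 16: edx=23^16=7
halt.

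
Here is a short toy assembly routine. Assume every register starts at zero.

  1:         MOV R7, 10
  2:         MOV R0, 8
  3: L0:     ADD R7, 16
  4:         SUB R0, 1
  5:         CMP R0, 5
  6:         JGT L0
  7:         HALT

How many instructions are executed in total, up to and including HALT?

15

after MOV R7, 10: R7=10
after MOV R0, 8: R0=8
after ADD R7, 16: R7=10+16=26
after SUB R0, 1: R0=8-1=7
CMP R0, 5  (cmp 7,5)
JGT L0: taken
after ADD R7, 16: R7=26+16=42
after SUB R0, 1: R0=7-1=6
CMP R0, 5  (cmp 6,5)
JGT L0: taken
after ADD R7, 16: R7=42+16=58
after SUB R0, 1: R0=6-1=5
CMP R0, 5  (cmp 5,5)
JGT L0: not taken
halt.
Total executed instructions: 15.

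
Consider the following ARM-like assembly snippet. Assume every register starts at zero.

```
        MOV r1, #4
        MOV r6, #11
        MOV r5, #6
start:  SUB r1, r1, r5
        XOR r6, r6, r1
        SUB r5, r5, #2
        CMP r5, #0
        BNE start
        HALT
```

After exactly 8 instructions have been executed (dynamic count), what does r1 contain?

after MOV r1, #4: r1=4
after MOV r6, #11: r6=11
after MOV r5, #6: r5=6
after SUB r1, r1, r5: r1=4-6=-2
after XOR r6, r6, r1: r6=11^(-2)=-11
after SUB r5, r5, #2: r5=6-2=4
CMP r5, #0  (cmp 4,0)
BNE start: taken
After step 8: r1 = -2.

-2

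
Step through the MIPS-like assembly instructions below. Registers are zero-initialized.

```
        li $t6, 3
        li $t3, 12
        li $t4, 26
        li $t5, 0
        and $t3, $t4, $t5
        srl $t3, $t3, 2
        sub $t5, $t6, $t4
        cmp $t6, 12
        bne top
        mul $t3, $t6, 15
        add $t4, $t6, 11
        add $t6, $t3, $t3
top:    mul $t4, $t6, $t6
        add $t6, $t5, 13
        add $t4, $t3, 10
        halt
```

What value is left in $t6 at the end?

-10

li $t6, 3 → $t6=3
li $t3, 12 → $t3=12
li $t4, 26 → $t4=26
li $t5, 0 → $t5=0
and $t3, $t4, $t5 → $t3=26&0=0
srl $t3, $t3, 2 → $t3=0>>2=0
sub $t5, $t6, $t4 → $t5=3-26=-23
cmp $t6, 12  (cmp 3,12)
bne top: taken
mul $t4, $t6, $t6 → $t4=3*3=9
add $t6, $t5, 13 → $t6=(-23)+13=-10
add $t4, $t3, 10 → $t4=0+10=10
halt.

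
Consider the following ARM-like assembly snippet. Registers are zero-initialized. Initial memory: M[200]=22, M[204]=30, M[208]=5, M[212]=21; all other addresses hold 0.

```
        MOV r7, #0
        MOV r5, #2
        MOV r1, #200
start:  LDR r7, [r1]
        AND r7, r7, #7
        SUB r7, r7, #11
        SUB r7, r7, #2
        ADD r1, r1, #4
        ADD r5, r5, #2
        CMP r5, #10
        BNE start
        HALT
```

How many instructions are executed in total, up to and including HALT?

36

MOV r7, #0 → r7=0
MOV r5, #2 → r5=2
MOV r1, #200 → r1=200
LDR r7, [r1] → r7=M[200]=22
AND r7, r7, #7 → r7=22&7=6
SUB r7, r7, #11 → r7=6-11=-5
SUB r7, r7, #2 → r7=(-5)-2=-7
ADD r1, r1, #4 → r1=200+4=204
ADD r5, r5, #2 → r5=2+2=4
CMP r5, #10  (cmp 4,10)
BNE start: taken
LDR r7, [r1] → r7=M[204]=30
AND r7, r7, #7 → r7=30&7=6
SUB r7, r7, #11 → r7=6-11=-5
SUB r7, r7, #2 → r7=(-5)-2=-7
ADD r1, r1, #4 → r1=204+4=208
ADD r5, r5, #2 → r5=4+2=6
CMP r5, #10  (cmp 6,10)
BNE start: taken
LDR r7, [r1] → r7=M[208]=5
AND r7, r7, #7 → r7=5&7=5
SUB r7, r7, #11 → r7=5-11=-6
SUB r7, r7, #2 → r7=(-6)-2=-8
ADD r1, r1, #4 → r1=208+4=212
ADD r5, r5, #2 → r5=6+2=8
CMP r5, #10  (cmp 8,10)
BNE start: taken
LDR r7, [r1] → r7=M[212]=21
AND r7, r7, #7 → r7=21&7=5
SUB r7, r7, #11 → r7=5-11=-6
SUB r7, r7, #2 → r7=(-6)-2=-8
ADD r1, r1, #4 → r1=212+4=216
ADD r5, r5, #2 → r5=8+2=10
CMP r5, #10  (cmp 10,10)
BNE start: not taken
halt.
Total executed instructions: 36.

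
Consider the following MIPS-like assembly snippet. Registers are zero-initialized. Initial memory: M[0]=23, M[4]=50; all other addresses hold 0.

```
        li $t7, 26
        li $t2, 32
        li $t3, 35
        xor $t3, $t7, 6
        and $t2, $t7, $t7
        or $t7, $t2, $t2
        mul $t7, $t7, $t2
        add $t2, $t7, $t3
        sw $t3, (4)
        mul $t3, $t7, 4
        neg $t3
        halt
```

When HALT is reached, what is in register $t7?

$t7=26
$t2=32
$t3=35
$t3=26^6=28
$t2=26&26=26
$t7=26|26=26
$t7=26*26=676
$t2=676+28=704
sw $t3, (4) → M[4]=28
$t3=676*4=2704
$t3=-(2704)=-2704
halt.

676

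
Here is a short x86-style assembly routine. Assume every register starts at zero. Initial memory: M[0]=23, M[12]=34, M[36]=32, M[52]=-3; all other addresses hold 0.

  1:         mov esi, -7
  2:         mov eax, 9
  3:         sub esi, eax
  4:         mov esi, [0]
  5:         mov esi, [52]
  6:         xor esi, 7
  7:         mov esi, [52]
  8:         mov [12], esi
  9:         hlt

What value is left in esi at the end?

-3

esi=-7
eax=9
esi=(-7)-9=-16
esi=M[0]=23
esi=M[52]=-3
esi=(-3)^7=-6
esi=M[52]=-3
mov [12], esi → M[12]=-3
halt.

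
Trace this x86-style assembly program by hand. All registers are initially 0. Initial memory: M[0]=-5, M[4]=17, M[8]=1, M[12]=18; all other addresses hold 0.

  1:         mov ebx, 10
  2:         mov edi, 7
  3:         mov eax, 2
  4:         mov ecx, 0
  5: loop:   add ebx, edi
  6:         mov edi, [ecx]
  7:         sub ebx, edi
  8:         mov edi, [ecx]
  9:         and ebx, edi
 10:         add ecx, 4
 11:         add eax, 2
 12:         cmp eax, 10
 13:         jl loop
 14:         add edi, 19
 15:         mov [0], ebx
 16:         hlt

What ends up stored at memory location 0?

ebx=10
edi=7
eax=2
ecx=0
ebx=10+7=17
edi=M[0]=-5
ebx=17-(-5)=22
edi=M[0]=-5
ebx=22&(-5)=18
ecx=0+4=4
eax=2+2=4
cmp eax, 10  (cmp 4,10)
jl loop: taken
ebx=18+(-5)=13
edi=M[4]=17
ebx=13-17=-4
edi=M[4]=17
ebx=(-4)&17=16
ecx=4+4=8
eax=4+2=6
cmp eax, 10  (cmp 6,10)
jl loop: taken
ebx=16+17=33
edi=M[8]=1
ebx=33-1=32
edi=M[8]=1
ebx=32&1=0
ecx=8+4=12
eax=6+2=8
cmp eax, 10  (cmp 8,10)
jl loop: taken
ebx=0+1=1
edi=M[12]=18
ebx=1-18=-17
edi=M[12]=18
ebx=(-17)&18=2
ecx=12+4=16
eax=8+2=10
cmp eax, 10  (cmp 10,10)
jl loop: not taken
edi=18+19=37
mov [0], ebx → M[0]=2
halt.

2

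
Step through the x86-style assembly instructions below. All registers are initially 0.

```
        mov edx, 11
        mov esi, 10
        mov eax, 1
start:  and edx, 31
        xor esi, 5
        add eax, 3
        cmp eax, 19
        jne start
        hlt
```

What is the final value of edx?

11

edx=11
esi=10
eax=1
edx=11&31=11
esi=10^5=15
eax=1+3=4
cmp eax, 19  (cmp 4,19)
jne start: taken
edx=11&31=11
esi=15^5=10
eax=4+3=7
cmp eax, 19  (cmp 7,19)
jne start: taken
edx=11&31=11
esi=10^5=15
eax=7+3=10
cmp eax, 19  (cmp 10,19)
jne start: taken
edx=11&31=11
esi=15^5=10
eax=10+3=13
cmp eax, 19  (cmp 13,19)
jne start: taken
edx=11&31=11
esi=10^5=15
eax=13+3=16
cmp eax, 19  (cmp 16,19)
jne start: taken
edx=11&31=11
esi=15^5=10
eax=16+3=19
cmp eax, 19  (cmp 19,19)
jne start: not taken
halt.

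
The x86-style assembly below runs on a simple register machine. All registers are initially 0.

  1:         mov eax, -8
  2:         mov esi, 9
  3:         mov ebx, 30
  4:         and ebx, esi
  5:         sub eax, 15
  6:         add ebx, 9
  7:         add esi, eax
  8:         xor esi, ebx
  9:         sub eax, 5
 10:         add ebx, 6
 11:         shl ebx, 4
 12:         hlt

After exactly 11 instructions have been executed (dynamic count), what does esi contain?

mov eax, -8 → eax=-8
mov esi, 9 → esi=9
mov ebx, 30 → ebx=30
and ebx, esi → ebx=30&9=8
sub eax, 15 → eax=(-8)-15=-23
add ebx, 9 → ebx=8+9=17
add esi, eax → esi=9+(-23)=-14
xor esi, ebx → esi=(-14)^17=-29
sub eax, 5 → eax=(-23)-5=-28
add ebx, 6 → ebx=17+6=23
shl ebx, 4 → ebx=23<<4=368
After step 11: esi = -29.

-29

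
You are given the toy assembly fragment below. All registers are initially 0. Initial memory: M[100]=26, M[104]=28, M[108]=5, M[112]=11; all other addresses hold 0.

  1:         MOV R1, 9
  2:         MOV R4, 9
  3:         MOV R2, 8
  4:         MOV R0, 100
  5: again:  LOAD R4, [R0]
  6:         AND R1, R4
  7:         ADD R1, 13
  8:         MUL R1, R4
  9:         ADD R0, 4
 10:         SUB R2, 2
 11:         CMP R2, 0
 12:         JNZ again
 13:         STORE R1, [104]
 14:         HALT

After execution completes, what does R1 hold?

154

R1=9
R4=9
R2=8
R0=100
R4=M[100]=26
R1=9&26=8
R1=8+13=21
R1=21*26=546
R0=100+4=104
R2=8-2=6
CMP R2, 0  (cmp 6,0)
JNZ again: taken
R4=M[104]=28
R1=546&28=0
R1=0+13=13
R1=13*28=364
R0=104+4=108
R2=6-2=4
CMP R2, 0  (cmp 4,0)
JNZ again: taken
R4=M[108]=5
R1=364&5=4
R1=4+13=17
R1=17*5=85
R0=108+4=112
R2=4-2=2
CMP R2, 0  (cmp 2,0)
JNZ again: taken
R4=M[112]=11
R1=85&11=1
R1=1+13=14
R1=14*11=154
R0=112+4=116
R2=2-2=0
CMP R2, 0  (cmp 0,0)
JNZ again: not taken
STORE R1, [104] → M[104]=154
halt.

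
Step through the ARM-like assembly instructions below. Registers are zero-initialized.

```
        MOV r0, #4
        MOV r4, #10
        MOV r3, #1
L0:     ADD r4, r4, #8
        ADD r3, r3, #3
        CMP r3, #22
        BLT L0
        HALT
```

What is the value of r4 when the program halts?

66

r0=4
r4=10
r3=1
r4=10+8=18
r3=1+3=4
CMP r3, #22  (cmp 4,22)
BLT L0: taken
r4=18+8=26
r3=4+3=7
CMP r3, #22  (cmp 7,22)
BLT L0: taken
r4=26+8=34
r3=7+3=10
CMP r3, #22  (cmp 10,22)
BLT L0: taken
r4=34+8=42
r3=10+3=13
CMP r3, #22  (cmp 13,22)
BLT L0: taken
r4=42+8=50
r3=13+3=16
CMP r3, #22  (cmp 16,22)
BLT L0: taken
r4=50+8=58
r3=16+3=19
CMP r3, #22  (cmp 19,22)
BLT L0: taken
r4=58+8=66
r3=19+3=22
CMP r3, #22  (cmp 22,22)
BLT L0: not taken
halt.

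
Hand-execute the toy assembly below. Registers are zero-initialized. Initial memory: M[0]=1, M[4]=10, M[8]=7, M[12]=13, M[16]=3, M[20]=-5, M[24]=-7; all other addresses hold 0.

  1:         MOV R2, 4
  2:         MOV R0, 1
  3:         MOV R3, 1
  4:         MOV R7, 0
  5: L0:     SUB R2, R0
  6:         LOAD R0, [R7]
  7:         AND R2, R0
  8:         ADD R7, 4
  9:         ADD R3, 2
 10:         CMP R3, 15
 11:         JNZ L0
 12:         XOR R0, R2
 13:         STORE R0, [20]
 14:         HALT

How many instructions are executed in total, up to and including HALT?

56

R2=4
R0=1
R3=1
R7=0
R2=4-1=3
R0=M[0]=1
R2=3&1=1
R7=0+4=4
R3=1+2=3
CMP R3, 15  (cmp 3,15)
JNZ L0: taken
R2=1-1=0
R0=M[4]=10
R2=0&10=0
R7=4+4=8
R3=3+2=5
CMP R3, 15  (cmp 5,15)
JNZ L0: taken
R2=0-10=-10
R0=M[8]=7
R2=(-10)&7=6
R7=8+4=12
R3=5+2=7
CMP R3, 15  (cmp 7,15)
JNZ L0: taken
R2=6-7=-1
R0=M[12]=13
R2=(-1)&13=13
R7=12+4=16
R3=7+2=9
CMP R3, 15  (cmp 9,15)
JNZ L0: taken
R2=13-13=0
R0=M[16]=3
R2=0&3=0
R7=16+4=20
R3=9+2=11
CMP R3, 15  (cmp 11,15)
JNZ L0: taken
R2=0-3=-3
R0=M[20]=-5
R2=(-3)&(-5)=-7
R7=20+4=24
R3=11+2=13
CMP R3, 15  (cmp 13,15)
JNZ L0: taken
R2=(-7)-(-5)=-2
R0=M[24]=-7
R2=(-2)&(-7)=-8
R7=24+4=28
R3=13+2=15
CMP R3, 15  (cmp 15,15)
JNZ L0: not taken
R0=(-7)^(-8)=1
STORE R0, [20] → M[20]=1
halt.
Total executed instructions: 56.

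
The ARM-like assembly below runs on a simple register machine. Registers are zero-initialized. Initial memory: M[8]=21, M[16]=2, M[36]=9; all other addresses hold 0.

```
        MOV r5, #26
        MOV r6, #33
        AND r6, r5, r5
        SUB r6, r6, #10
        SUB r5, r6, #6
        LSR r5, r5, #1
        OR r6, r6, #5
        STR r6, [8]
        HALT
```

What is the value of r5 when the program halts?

5

MOV r5, #26 → r5=26
MOV r6, #33 → r6=33
AND r6, r5, r5 → r6=26&26=26
SUB r6, r6, #10 → r6=26-10=16
SUB r5, r6, #6 → r5=16-6=10
LSR r5, r5, #1 → r5=10>>1=5
OR r6, r6, #5 → r6=16|5=21
STR r6, [8] → M[8]=21
halt.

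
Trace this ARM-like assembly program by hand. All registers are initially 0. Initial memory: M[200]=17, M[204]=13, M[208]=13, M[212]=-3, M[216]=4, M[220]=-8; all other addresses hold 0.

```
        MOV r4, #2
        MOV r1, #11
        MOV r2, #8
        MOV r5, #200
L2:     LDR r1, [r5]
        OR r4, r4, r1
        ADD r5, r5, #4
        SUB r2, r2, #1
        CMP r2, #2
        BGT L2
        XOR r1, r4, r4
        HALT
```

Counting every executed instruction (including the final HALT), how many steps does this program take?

42

MOV r4, #2 → r4=2
MOV r1, #11 → r1=11
MOV r2, #8 → r2=8
MOV r5, #200 → r5=200
LDR r1, [r5] → r1=M[200]=17
OR r4, r4, r1 → r4=2|17=19
ADD r5, r5, #4 → r5=200+4=204
SUB r2, r2, #1 → r2=8-1=7
CMP r2, #2  (cmp 7,2)
BGT L2: taken
LDR r1, [r5] → r1=M[204]=13
OR r4, r4, r1 → r4=19|13=31
ADD r5, r5, #4 → r5=204+4=208
SUB r2, r2, #1 → r2=7-1=6
CMP r2, #2  (cmp 6,2)
BGT L2: taken
LDR r1, [r5] → r1=M[208]=13
OR r4, r4, r1 → r4=31|13=31
ADD r5, r5, #4 → r5=208+4=212
SUB r2, r2, #1 → r2=6-1=5
CMP r2, #2  (cmp 5,2)
BGT L2: taken
LDR r1, [r5] → r1=M[212]=-3
OR r4, r4, r1 → r4=31|(-3)=-1
ADD r5, r5, #4 → r5=212+4=216
SUB r2, r2, #1 → r2=5-1=4
CMP r2, #2  (cmp 4,2)
BGT L2: taken
LDR r1, [r5] → r1=M[216]=4
OR r4, r4, r1 → r4=(-1)|4=-1
ADD r5, r5, #4 → r5=216+4=220
SUB r2, r2, #1 → r2=4-1=3
CMP r2, #2  (cmp 3,2)
BGT L2: taken
LDR r1, [r5] → r1=M[220]=-8
OR r4, r4, r1 → r4=(-1)|(-8)=-1
ADD r5, r5, #4 → r5=220+4=224
SUB r2, r2, #1 → r2=3-1=2
CMP r2, #2  (cmp 2,2)
BGT L2: not taken
XOR r1, r4, r4 → r1=(-1)^(-1)=0
halt.
Total executed instructions: 42.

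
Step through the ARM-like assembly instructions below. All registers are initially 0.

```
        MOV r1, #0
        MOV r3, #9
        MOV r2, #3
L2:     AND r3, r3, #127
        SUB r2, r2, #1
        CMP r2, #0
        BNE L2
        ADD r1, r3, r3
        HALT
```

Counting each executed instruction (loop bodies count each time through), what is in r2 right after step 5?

r1=0
r3=9
r2=3
r3=9&127=9
r2=3-1=2
After step 5: r2 = 2.

2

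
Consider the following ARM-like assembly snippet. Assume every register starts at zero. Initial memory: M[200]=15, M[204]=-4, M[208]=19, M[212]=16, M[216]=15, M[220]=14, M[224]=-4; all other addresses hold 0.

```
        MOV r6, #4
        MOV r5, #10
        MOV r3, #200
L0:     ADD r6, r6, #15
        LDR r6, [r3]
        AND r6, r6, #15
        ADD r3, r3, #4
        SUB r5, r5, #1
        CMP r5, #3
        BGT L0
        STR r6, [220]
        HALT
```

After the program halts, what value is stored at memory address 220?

r6=4
r5=10
r3=200
r6=4+15=19
r6=M[200]=15
r6=15&15=15
r3=200+4=204
r5=10-1=9
CMP r5, #3  (cmp 9,3)
BGT L0: taken
r6=15+15=30
r6=M[204]=-4
r6=(-4)&15=12
r3=204+4=208
r5=9-1=8
CMP r5, #3  (cmp 8,3)
BGT L0: taken
r6=12+15=27
r6=M[208]=19
r6=19&15=3
r3=208+4=212
r5=8-1=7
CMP r5, #3  (cmp 7,3)
BGT L0: taken
r6=3+15=18
r6=M[212]=16
r6=16&15=0
r3=212+4=216
r5=7-1=6
CMP r5, #3  (cmp 6,3)
BGT L0: taken
r6=0+15=15
r6=M[216]=15
r6=15&15=15
r3=216+4=220
r5=6-1=5
CMP r5, #3  (cmp 5,3)
BGT L0: taken
r6=15+15=30
r6=M[220]=14
r6=14&15=14
r3=220+4=224
r5=5-1=4
CMP r5, #3  (cmp 4,3)
BGT L0: taken
r6=14+15=29
r6=M[224]=-4
r6=(-4)&15=12
r3=224+4=228
r5=4-1=3
CMP r5, #3  (cmp 3,3)
BGT L0: not taken
STR r6, [220] → M[220]=12
halt.

12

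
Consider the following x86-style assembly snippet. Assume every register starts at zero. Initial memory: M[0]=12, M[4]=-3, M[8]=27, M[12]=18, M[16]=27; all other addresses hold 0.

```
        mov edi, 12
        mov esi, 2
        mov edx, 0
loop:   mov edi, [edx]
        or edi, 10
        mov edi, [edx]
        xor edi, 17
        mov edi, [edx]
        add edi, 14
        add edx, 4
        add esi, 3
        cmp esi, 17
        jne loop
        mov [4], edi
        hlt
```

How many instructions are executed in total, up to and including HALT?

55

edi=12
esi=2
edx=0
edi=M[0]=12
edi=12|10=14
edi=M[0]=12
edi=12^17=29
edi=M[0]=12
edi=12+14=26
edx=0+4=4
esi=2+3=5
cmp esi, 17  (cmp 5,17)
jne loop: taken
edi=M[4]=-3
edi=(-3)|10=-1
edi=M[4]=-3
edi=(-3)^17=-20
edi=M[4]=-3
edi=(-3)+14=11
edx=4+4=8
esi=5+3=8
cmp esi, 17  (cmp 8,17)
jne loop: taken
edi=M[8]=27
edi=27|10=27
edi=M[8]=27
edi=27^17=10
edi=M[8]=27
edi=27+14=41
edx=8+4=12
esi=8+3=11
cmp esi, 17  (cmp 11,17)
jne loop: taken
edi=M[12]=18
edi=18|10=26
edi=M[12]=18
edi=18^17=3
edi=M[12]=18
edi=18+14=32
edx=12+4=16
esi=11+3=14
cmp esi, 17  (cmp 14,17)
jne loop: taken
edi=M[16]=27
edi=27|10=27
edi=M[16]=27
edi=27^17=10
edi=M[16]=27
edi=27+14=41
edx=16+4=20
esi=14+3=17
cmp esi, 17  (cmp 17,17)
jne loop: not taken
mov [4], edi → M[4]=41
halt.
Total executed instructions: 55.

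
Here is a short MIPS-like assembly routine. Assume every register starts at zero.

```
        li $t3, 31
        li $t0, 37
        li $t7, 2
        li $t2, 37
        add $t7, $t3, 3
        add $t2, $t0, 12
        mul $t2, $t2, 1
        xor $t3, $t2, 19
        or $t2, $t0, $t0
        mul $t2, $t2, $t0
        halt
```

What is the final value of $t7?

34

$t3=31
$t0=37
$t7=2
$t2=37
$t7=31+3=34
$t2=37+12=49
$t2=49*1=49
$t3=49^19=34
$t2=37|37=37
$t2=37*37=1369
halt.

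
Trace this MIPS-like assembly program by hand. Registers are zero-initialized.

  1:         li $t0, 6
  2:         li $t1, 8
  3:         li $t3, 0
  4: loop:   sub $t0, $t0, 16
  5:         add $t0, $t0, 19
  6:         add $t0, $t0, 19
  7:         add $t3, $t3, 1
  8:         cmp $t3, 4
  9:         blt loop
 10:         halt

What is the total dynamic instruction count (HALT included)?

li $t0, 6 → $t0=6
li $t1, 8 → $t1=8
li $t3, 0 → $t3=0
sub $t0, $t0, 16 → $t0=6-16=-10
add $t0, $t0, 19 → $t0=(-10)+19=9
add $t0, $t0, 19 → $t0=9+19=28
add $t3, $t3, 1 → $t3=0+1=1
cmp $t3, 4  (cmp 1,4)
blt loop: taken
sub $t0, $t0, 16 → $t0=28-16=12
add $t0, $t0, 19 → $t0=12+19=31
add $t0, $t0, 19 → $t0=31+19=50
add $t3, $t3, 1 → $t3=1+1=2
cmp $t3, 4  (cmp 2,4)
blt loop: taken
sub $t0, $t0, 16 → $t0=50-16=34
add $t0, $t0, 19 → $t0=34+19=53
add $t0, $t0, 19 → $t0=53+19=72
add $t3, $t3, 1 → $t3=2+1=3
cmp $t3, 4  (cmp 3,4)
blt loop: taken
sub $t0, $t0, 16 → $t0=72-16=56
add $t0, $t0, 19 → $t0=56+19=75
add $t0, $t0, 19 → $t0=75+19=94
add $t3, $t3, 1 → $t3=3+1=4
cmp $t3, 4  (cmp 4,4)
blt loop: not taken
halt.
Total executed instructions: 28.

28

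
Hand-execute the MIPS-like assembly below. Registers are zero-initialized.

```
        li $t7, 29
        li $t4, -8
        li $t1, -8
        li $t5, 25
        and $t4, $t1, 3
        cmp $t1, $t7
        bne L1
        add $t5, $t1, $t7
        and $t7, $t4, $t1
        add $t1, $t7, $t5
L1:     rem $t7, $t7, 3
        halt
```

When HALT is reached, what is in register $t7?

$t7=29
$t4=-8
$t1=-8
$t5=25
$t4=(-8)&3=0
cmp $t1, $t7  (cmp -8,29)
bne L1: taken
$t7=29%3=2
halt.

2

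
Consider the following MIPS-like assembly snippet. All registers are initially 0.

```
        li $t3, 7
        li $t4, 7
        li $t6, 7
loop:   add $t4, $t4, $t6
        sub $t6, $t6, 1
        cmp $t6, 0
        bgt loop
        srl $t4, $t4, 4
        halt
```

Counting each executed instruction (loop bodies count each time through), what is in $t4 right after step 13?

$t3=7
$t4=7
$t6=7
$t4=7+7=14
$t6=7-1=6
cmp $t6, 0  (cmp 6,0)
bgt loop: taken
$t4=14+6=20
$t6=6-1=5
cmp $t6, 0  (cmp 5,0)
bgt loop: taken
$t4=20+5=25
$t6=5-1=4
After step 13: $t4 = 25.

25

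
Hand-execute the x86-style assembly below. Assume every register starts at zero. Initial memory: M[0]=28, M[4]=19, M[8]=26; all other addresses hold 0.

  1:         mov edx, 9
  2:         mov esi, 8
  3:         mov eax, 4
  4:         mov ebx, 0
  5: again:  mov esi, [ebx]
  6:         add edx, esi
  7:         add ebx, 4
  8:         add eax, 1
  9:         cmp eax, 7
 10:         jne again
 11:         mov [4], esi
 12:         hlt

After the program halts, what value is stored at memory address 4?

edx=9
esi=8
eax=4
ebx=0
esi=M[0]=28
edx=9+28=37
ebx=0+4=4
eax=4+1=5
cmp eax, 7  (cmp 5,7)
jne again: taken
esi=M[4]=19
edx=37+19=56
ebx=4+4=8
eax=5+1=6
cmp eax, 7  (cmp 6,7)
jne again: taken
esi=M[8]=26
edx=56+26=82
ebx=8+4=12
eax=6+1=7
cmp eax, 7  (cmp 7,7)
jne again: not taken
mov [4], esi → M[4]=26
halt.

26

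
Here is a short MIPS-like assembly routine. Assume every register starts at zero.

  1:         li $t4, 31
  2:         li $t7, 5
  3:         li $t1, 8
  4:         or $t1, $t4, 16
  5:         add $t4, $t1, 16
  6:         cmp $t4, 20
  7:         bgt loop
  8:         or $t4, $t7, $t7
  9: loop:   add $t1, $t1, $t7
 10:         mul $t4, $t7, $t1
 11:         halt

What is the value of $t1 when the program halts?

36

li $t4, 31 → $t4=31
li $t7, 5 → $t7=5
li $t1, 8 → $t1=8
or $t1, $t4, 16 → $t1=31|16=31
add $t4, $t1, 16 → $t4=31+16=47
cmp $t4, 20  (cmp 47,20)
bgt loop: taken
add $t1, $t1, $t7 → $t1=31+5=36
mul $t4, $t7, $t1 → $t4=5*36=180
halt.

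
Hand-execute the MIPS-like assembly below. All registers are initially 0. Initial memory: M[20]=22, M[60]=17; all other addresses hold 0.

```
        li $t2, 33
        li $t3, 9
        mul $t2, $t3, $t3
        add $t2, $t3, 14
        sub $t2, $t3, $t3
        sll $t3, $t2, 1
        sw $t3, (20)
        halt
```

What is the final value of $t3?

0

after li $t2, 33: $t2=33
after li $t3, 9: $t3=9
after mul $t2, $t3, $t3: $t2=9*9=81
after add $t2, $t3, 14: $t2=9+14=23
after sub $t2, $t3, $t3: $t2=9-9=0
after sll $t3, $t2, 1: $t3=0<<1=0
sw $t3, (20) → M[20]=0
halt.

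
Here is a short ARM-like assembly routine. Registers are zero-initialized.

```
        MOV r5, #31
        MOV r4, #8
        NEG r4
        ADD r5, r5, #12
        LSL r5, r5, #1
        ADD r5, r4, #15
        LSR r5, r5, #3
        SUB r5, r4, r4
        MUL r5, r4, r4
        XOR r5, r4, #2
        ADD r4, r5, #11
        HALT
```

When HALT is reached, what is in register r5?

-6

r5=31
r4=8
r4=-(8)=-8
r5=31+12=43
r5=43<<1=86
r5=(-8)+15=7
r5=7>>3=0
r5=(-8)-(-8)=0
r5=(-8)*(-8)=64
r5=(-8)^2=-6
r4=(-6)+11=5
halt.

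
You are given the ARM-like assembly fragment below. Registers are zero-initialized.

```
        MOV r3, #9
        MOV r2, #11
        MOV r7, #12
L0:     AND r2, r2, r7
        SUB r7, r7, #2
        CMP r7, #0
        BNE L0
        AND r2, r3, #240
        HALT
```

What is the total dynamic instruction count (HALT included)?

29

after MOV r3, #9: r3=9
after MOV r2, #11: r2=11
after MOV r7, #12: r7=12
after AND r2, r2, r7: r2=11&12=8
after SUB r7, r7, #2: r7=12-2=10
CMP r7, #0  (cmp 10,0)
BNE L0: taken
after AND r2, r2, r7: r2=8&10=8
after SUB r7, r7, #2: r7=10-2=8
CMP r7, #0  (cmp 8,0)
BNE L0: taken
after AND r2, r2, r7: r2=8&8=8
after SUB r7, r7, #2: r7=8-2=6
CMP r7, #0  (cmp 6,0)
BNE L0: taken
after AND r2, r2, r7: r2=8&6=0
after SUB r7, r7, #2: r7=6-2=4
CMP r7, #0  (cmp 4,0)
BNE L0: taken
after AND r2, r2, r7: r2=0&4=0
after SUB r7, r7, #2: r7=4-2=2
CMP r7, #0  (cmp 2,0)
BNE L0: taken
after AND r2, r2, r7: r2=0&2=0
after SUB r7, r7, #2: r7=2-2=0
CMP r7, #0  (cmp 0,0)
BNE L0: not taken
after AND r2, r3, #240: r2=9&240=0
halt.
Total executed instructions: 29.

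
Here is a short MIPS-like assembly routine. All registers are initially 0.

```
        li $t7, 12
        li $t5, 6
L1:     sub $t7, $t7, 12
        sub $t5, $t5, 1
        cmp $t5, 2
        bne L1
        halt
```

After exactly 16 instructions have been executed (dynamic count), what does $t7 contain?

-36

after li $t7, 12: $t7=12
after li $t5, 6: $t5=6
after sub $t7, $t7, 12: $t7=12-12=0
after sub $t5, $t5, 1: $t5=6-1=5
cmp $t5, 2  (cmp 5,2)
bne L1: taken
after sub $t7, $t7, 12: $t7=0-12=-12
after sub $t5, $t5, 1: $t5=5-1=4
cmp $t5, 2  (cmp 4,2)
bne L1: taken
after sub $t7, $t7, 12: $t7=(-12)-12=-24
after sub $t5, $t5, 1: $t5=4-1=3
cmp $t5, 2  (cmp 3,2)
bne L1: taken
after sub $t7, $t7, 12: $t7=(-24)-12=-36
after sub $t5, $t5, 1: $t5=3-1=2
After step 16: $t7 = -36.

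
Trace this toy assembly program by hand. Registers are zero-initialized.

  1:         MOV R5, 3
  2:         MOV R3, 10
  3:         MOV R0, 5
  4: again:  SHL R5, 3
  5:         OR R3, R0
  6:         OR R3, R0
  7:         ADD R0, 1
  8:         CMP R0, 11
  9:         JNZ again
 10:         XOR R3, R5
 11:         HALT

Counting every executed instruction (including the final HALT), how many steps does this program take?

41

after MOV R5, 3: R5=3
after MOV R3, 10: R3=10
after MOV R0, 5: R0=5
after SHL R5, 3: R5=3<<3=24
after OR R3, R0: R3=10|5=15
after OR R3, R0: R3=15|5=15
after ADD R0, 1: R0=5+1=6
CMP R0, 11  (cmp 6,11)
JNZ again: taken
after SHL R5, 3: R5=24<<3=192
after OR R3, R0: R3=15|6=15
after OR R3, R0: R3=15|6=15
after ADD R0, 1: R0=6+1=7
CMP R0, 11  (cmp 7,11)
JNZ again: taken
after SHL R5, 3: R5=192<<3=1536
after OR R3, R0: R3=15|7=15
after OR R3, R0: R3=15|7=15
after ADD R0, 1: R0=7+1=8
CMP R0, 11  (cmp 8,11)
JNZ again: taken
after SHL R5, 3: R5=1536<<3=12288
after OR R3, R0: R3=15|8=15
after OR R3, R0: R3=15|8=15
after ADD R0, 1: R0=8+1=9
CMP R0, 11  (cmp 9,11)
JNZ again: taken
after SHL R5, 3: R5=12288<<3=98304
after OR R3, R0: R3=15|9=15
after OR R3, R0: R3=15|9=15
after ADD R0, 1: R0=9+1=10
CMP R0, 11  (cmp 10,11)
JNZ again: taken
after SHL R5, 3: R5=98304<<3=786432
after OR R3, R0: R3=15|10=15
after OR R3, R0: R3=15|10=15
after ADD R0, 1: R0=10+1=11
CMP R0, 11  (cmp 11,11)
JNZ again: not taken
after XOR R3, R5: R3=15^786432=786447
halt.
Total executed instructions: 41.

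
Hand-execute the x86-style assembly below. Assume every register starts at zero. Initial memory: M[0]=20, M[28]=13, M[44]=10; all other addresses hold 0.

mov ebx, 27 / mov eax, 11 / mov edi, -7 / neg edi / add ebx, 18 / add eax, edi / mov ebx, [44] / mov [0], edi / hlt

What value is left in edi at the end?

7

mov ebx, 27 → ebx=27
mov eax, 11 → eax=11
mov edi, -7 → edi=-7
neg edi → edi=-(-7)=7
add ebx, 18 → ebx=27+18=45
add eax, edi → eax=11+7=18
mov ebx, [44] → ebx=M[44]=10
mov [0], edi → M[0]=7
halt.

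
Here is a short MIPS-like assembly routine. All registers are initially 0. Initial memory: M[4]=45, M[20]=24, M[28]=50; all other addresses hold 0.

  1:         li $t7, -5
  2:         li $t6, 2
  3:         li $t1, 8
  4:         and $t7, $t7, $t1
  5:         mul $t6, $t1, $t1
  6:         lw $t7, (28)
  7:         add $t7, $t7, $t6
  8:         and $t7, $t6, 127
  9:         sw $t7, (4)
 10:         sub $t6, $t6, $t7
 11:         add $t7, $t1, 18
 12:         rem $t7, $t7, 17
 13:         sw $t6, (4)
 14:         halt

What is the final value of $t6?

0

li $t7, -5 → $t7=-5
li $t6, 2 → $t6=2
li $t1, 8 → $t1=8
and $t7, $t7, $t1 → $t7=(-5)&8=8
mul $t6, $t1, $t1 → $t6=8*8=64
lw $t7, (28) → $t7=M[28]=50
add $t7, $t7, $t6 → $t7=50+64=114
and $t7, $t6, 127 → $t7=64&127=64
sw $t7, (4) → M[4]=64
sub $t6, $t6, $t7 → $t6=64-64=0
add $t7, $t1, 18 → $t7=8+18=26
rem $t7, $t7, 17 → $t7=26%17=9
sw $t6, (4) → M[4]=0
halt.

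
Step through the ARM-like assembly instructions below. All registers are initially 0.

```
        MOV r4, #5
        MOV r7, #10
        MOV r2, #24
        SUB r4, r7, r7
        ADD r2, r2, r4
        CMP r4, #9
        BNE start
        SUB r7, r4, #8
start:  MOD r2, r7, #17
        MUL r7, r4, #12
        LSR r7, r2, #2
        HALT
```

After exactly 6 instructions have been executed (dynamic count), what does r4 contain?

after MOV r4, #5: r4=5
after MOV r7, #10: r7=10
after MOV r2, #24: r2=24
after SUB r4, r7, r7: r4=10-10=0
after ADD r2, r2, r4: r2=24+0=24
CMP r4, #9  (cmp 0,9)
After step 6: r4 = 0.

0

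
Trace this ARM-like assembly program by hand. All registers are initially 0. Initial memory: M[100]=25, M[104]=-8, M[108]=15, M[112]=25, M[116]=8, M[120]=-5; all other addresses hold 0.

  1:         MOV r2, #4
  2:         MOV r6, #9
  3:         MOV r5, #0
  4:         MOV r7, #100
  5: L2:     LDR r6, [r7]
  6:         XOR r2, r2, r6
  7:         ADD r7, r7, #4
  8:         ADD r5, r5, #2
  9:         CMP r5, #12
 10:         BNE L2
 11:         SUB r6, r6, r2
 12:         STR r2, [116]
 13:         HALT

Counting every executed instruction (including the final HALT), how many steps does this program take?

MOV r2, #4 → r2=4
MOV r6, #9 → r6=9
MOV r5, #0 → r5=0
MOV r7, #100 → r7=100
LDR r6, [r7] → r6=M[100]=25
XOR r2, r2, r6 → r2=4^25=29
ADD r7, r7, #4 → r7=100+4=104
ADD r5, r5, #2 → r5=0+2=2
CMP r5, #12  (cmp 2,12)
BNE L2: taken
LDR r6, [r7] → r6=M[104]=-8
XOR r2, r2, r6 → r2=29^(-8)=-27
ADD r7, r7, #4 → r7=104+4=108
ADD r5, r5, #2 → r5=2+2=4
CMP r5, #12  (cmp 4,12)
BNE L2: taken
LDR r6, [r7] → r6=M[108]=15
XOR r2, r2, r6 → r2=(-27)^15=-22
ADD r7, r7, #4 → r7=108+4=112
ADD r5, r5, #2 → r5=4+2=6
CMP r5, #12  (cmp 6,12)
BNE L2: taken
LDR r6, [r7] → r6=M[112]=25
XOR r2, r2, r6 → r2=(-22)^25=-13
ADD r7, r7, #4 → r7=112+4=116
ADD r5, r5, #2 → r5=6+2=8
CMP r5, #12  (cmp 8,12)
BNE L2: taken
LDR r6, [r7] → r6=M[116]=8
XOR r2, r2, r6 → r2=(-13)^8=-5
ADD r7, r7, #4 → r7=116+4=120
ADD r5, r5, #2 → r5=8+2=10
CMP r5, #12  (cmp 10,12)
BNE L2: taken
LDR r6, [r7] → r6=M[120]=-5
XOR r2, r2, r6 → r2=(-5)^(-5)=0
ADD r7, r7, #4 → r7=120+4=124
ADD r5, r5, #2 → r5=10+2=12
CMP r5, #12  (cmp 12,12)
BNE L2: not taken
SUB r6, r6, r2 → r6=(-5)-0=-5
STR r2, [116] → M[116]=0
halt.
Total executed instructions: 43.

43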